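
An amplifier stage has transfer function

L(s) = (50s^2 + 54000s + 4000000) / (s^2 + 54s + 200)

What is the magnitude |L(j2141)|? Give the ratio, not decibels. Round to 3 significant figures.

Substitute s = j2141:
Numerator: 50(j2141)^2 + 54000(j2141) + 4000000 = -225194050 + j115614000
Denominator: (j2141)^2 + 54(j2141) + 200 = -4583681 + j115614
|N| = √(225194050² + 115614000²) ≈ 2.5314e+08, ∠N ≈ 152.82°
|D| = √(4583681² + 115614²) ≈ 4.5851e+06, ∠D ≈ 178.56°
|L| = 2.5314e+08 / 4.5851e+06 ≈ 55.209

55.2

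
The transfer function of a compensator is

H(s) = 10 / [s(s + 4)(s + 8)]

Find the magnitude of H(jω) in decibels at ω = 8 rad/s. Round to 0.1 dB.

At s = jω = j8:
pole (s+4): 4 + j8 → |·| = √(4²+8²) = √80 ≈ 8.9443, ∠ = arctan(8/4) ≈ 63.43°
pole (s+8): 8 + j8 → |·| = √(8²+8²) = √128 ≈ 11.314, ∠ = arctan(8/8) ≈ 45.00°
pole at origin: |s| = 8, ∠ = 90.00° (in denominator)
|H| = 10 / 809.57 ≈ 0.012352
Gain = 20 log₁₀(0.012352) ≈ -38.17 dB

-38.2 dB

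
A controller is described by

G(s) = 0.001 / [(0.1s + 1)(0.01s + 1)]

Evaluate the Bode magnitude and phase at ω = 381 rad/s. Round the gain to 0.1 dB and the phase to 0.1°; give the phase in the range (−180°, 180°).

-103.5 dB, -163.8°

At ω = 381 rad/s:
pole (1 + j381·0.1) = 1 + j38.1 → |·| ≈ 38.113, ∠ ≈ 88.50°
pole (1 + j381·0.01) = 1 + j3.81 → |·| ≈ 3.939, ∠ ≈ 75.29°
|G| = 0.001 · 1 / (38.113 · 3.939) ≈ 6.661e-06
Gain = 20 log₁₀(6.661e-06) ≈ -103.53 dB
∠G = (0°) − (88.50° + 75.29°) = -163.79°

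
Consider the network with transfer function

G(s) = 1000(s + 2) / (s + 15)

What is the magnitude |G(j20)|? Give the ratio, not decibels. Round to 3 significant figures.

At s = jω = j20:
zero (s+2): 2 + j20 → |·| = √(2²+20²) = √404 ≈ 20.1, ∠ = arctan(20/2) ≈ 84.29°
pole (s+15): 15 + j20 → |·| = √(15²+20²) = √625 ≈ 25, ∠ = arctan(20/15) ≈ 53.13°
|G| = 1000 · 20.1 / 25 ≈ 804

804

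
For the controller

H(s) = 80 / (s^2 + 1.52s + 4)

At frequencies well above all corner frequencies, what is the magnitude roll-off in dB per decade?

Each pole contributes −20 dB/decade at high frequency; each zero contributes +20 dB/decade.
Net: 0 zero(s) − 2 pole(s) → -40 dB/decade.

-40 dB/decade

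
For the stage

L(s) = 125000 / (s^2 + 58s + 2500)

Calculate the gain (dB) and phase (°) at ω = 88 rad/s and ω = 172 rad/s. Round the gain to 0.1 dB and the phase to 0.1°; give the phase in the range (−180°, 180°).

ω = 88: 24.7 dB, -135.8°; ω = 172: 12.7 dB, -159.8°

At s = jω = j88:
quadratic: (j88)² + 58·j88 + 2500 = -5244 + j5104 → |·| ≈ 7317.8, ∠ ≈ 135.78°
|L| = 125000 / 7317.8 ≈ 17.082
Gain = 20 log₁₀(17.082) ≈ 24.65 dB
∠L = 0.00° − 135.78° = -135.78°

At s = jω = j172:
quadratic: (j172)² + 58·j172 + 2500 = -27084 + j9976 → |·| ≈ 28863, ∠ ≈ 159.78°
|L| = 125000 / 28863 ≈ 4.3308
Gain = 20 log₁₀(4.3308) ≈ 12.73 dB
∠L = 0.00° − 159.78° = -159.78°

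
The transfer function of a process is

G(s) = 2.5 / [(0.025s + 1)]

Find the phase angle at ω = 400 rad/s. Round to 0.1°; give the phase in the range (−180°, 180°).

At ω = 400 rad/s:
pole (1 + j400·0.025) = 1 + j10 → |·| ≈ 10.05, ∠ ≈ 84.29°
∠G = (0°) − (84.29°) = -84.29°

-84.3°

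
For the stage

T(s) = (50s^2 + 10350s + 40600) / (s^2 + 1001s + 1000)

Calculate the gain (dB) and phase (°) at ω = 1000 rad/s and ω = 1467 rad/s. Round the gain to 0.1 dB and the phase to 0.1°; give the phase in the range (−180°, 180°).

ω = 1000: 31.1 dB, 33.4°; ω = 1467: 32.4 dB, 26.3°

Substitute s = j1000:
Numerator: 50(j1000)^2 + 10350(j1000) + 40600 = -49959400 + j10350000
Denominator: (j1000)^2 + 1001(j1000) + 1000 = -999000 + j1001000
|N| = √(49959400² + 10350000²) ≈ 5.102e+07, ∠N ≈ 168.30°
|D| = √(999000² + 1001000²) ≈ 1.4142e+06, ∠D ≈ 134.94°
|T| = 5.102e+07 / 1.4142e+06 ≈ 36.077
Gain = 20 log₁₀(36.077) ≈ 31.14 dB
∠T = 168.30° − 134.94° = 33.36°

Substitute s = j1467:
Numerator: 50(j1467)^2 + 10350(j1467) + 40600 = -107563850 + j15183450
Denominator: (j1467)^2 + 1001(j1467) + 1000 = -2151089 + j1468467
|N| = √(107563850² + 15183450²) ≈ 1.0863e+08, ∠N ≈ 171.97°
|D| = √(2151089² + 1468467²) ≈ 2.6045e+06, ∠D ≈ 145.68°
|T| = 1.0863e+08 / 2.6045e+06 ≈ 41.709
Gain = 20 log₁₀(41.709) ≈ 32.40 dB
∠T = 171.97° − 145.68° = 26.29°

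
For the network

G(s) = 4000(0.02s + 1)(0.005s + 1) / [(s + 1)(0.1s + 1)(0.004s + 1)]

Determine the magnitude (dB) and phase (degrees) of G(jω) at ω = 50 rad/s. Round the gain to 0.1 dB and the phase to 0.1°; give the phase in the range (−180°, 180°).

27.0 dB, -119.8°

At ω = 50 rad/s:
zero (1 + j50·0.02) = 1 + j1 → |·| ≈ 1.4142, ∠ ≈ 45.00°
zero (1 + j50·0.005) = 1 + j0.25 → |·| ≈ 1.0308, ∠ ≈ 14.04°
pole (1 + j50·1) = 1 + j50 → |·| ≈ 50.01, ∠ ≈ 88.85°
pole (1 + j50·0.1) = 1 + j5 → |·| ≈ 5.099, ∠ ≈ 78.69°
pole (1 + j50·0.004) = 1 + j0.2 → |·| ≈ 1.0198, ∠ ≈ 11.31°
|G| = 4000 · 1.4142 · 1.0308 / (50.01 · 5.099 · 1.0198) ≈ 22.423
Gain = 20 log₁₀(22.423) ≈ 27.01 dB
∠G = (45.00° + 14.04°) − (88.85° + 78.69° + 11.31°) = -119.81°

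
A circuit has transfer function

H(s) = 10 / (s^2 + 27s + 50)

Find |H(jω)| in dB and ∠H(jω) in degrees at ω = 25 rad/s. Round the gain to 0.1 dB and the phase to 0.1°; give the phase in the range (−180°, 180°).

Substitute s = j25:
Numerator: 10 = 10 + j0
Denominator: (j25)^2 + 27(j25) + 50 = -575 + j675
|N| = √(10² + 0²) ≈ 10, ∠N ≈ 0.00°
|D| = √(575² + 675²) ≈ 886.71, ∠D ≈ 130.43°
|H| = 10 / 886.71 ≈ 0.011278
Gain = 20 log₁₀(0.011278) ≈ -38.96 dB
∠H = 0.00° − 130.43° = -130.43°

-39.0 dB, -130.4°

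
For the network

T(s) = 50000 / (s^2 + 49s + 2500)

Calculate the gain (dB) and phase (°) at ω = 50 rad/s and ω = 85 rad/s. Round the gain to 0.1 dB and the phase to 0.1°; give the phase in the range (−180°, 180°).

ω = 50: 26.2 dB, -90.0°; ω = 85: 18.0 dB, -138.6°

At s = jω = j50:
quadratic: (j50)² + 49·j50 + 2500 = 0 + j2450 → |·| ≈ 2450, ∠ ≈ 90.00°
|T| = 50000 / 2450 ≈ 20.408
Gain = 20 log₁₀(20.408) ≈ 26.20 dB
∠T = 0.00° − 90.00° = -90.00°

At s = jω = j85:
quadratic: (j85)² + 49·j85 + 2500 = -4725 + j4165 → |·| ≈ 6298.6, ∠ ≈ 138.60°
|T| = 50000 / 6298.6 ≈ 7.9383
Gain = 20 log₁₀(7.9383) ≈ 17.99 dB
∠T = 0.00° − 138.60° = -138.60°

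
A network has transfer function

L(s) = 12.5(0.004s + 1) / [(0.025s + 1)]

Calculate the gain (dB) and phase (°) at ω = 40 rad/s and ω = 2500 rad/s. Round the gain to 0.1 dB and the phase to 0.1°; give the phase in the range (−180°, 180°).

At ω = 40 rad/s:
zero (1 + j40·0.004) = 1 + j0.16 → |·| ≈ 1.0127, ∠ ≈ 9.09°
pole (1 + j40·0.025) = 1 + j1 → |·| ≈ 1.4142, ∠ ≈ 45.00°
|L| = 12.5 · 1.0127 / (1.4142) ≈ 8.9512
Gain = 20 log₁₀(8.9512) ≈ 19.04 dB
∠L = (9.09°) − (45.00°) = -35.91°

At ω = 2500 rad/s:
zero (1 + j2500·0.004) = 1 + j10 → |·| ≈ 10.05, ∠ ≈ 84.29°
pole (1 + j2500·0.025) = 1 + j62.5 → |·| ≈ 62.508, ∠ ≈ 89.08°
|L| = 12.5 · 10.05 / (62.508) ≈ 2.0097
Gain = 20 log₁₀(2.0097) ≈ 6.06 dB
∠L = (84.29°) − (89.08°) = -4.79°

ω = 40: 19.0 dB, -35.9°; ω = 2500: 6.1 dB, -4.8°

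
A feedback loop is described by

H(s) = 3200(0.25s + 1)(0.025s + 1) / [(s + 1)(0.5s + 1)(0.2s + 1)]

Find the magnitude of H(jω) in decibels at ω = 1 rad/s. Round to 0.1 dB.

66.2 dB

At ω = 1 rad/s:
zero (1 + j1·0.25) = 1 + j0.25 → |·| ≈ 1.0308, ∠ ≈ 14.04°
zero (1 + j1·0.025) = 1 + j0.025 → |·| ≈ 1.0003, ∠ ≈ 1.43°
pole (1 + j1·1) = 1 + j1 → |·| ≈ 1.4142, ∠ ≈ 45.00°
pole (1 + j1·0.5) = 1 + j0.5 → |·| ≈ 1.118, ∠ ≈ 26.57°
pole (1 + j1·0.2) = 1 + j0.2 → |·| ≈ 1.0198, ∠ ≈ 11.31°
|H| = 3200 · 1.0308 · 1.0003 / (1.4142 · 1.118 · 1.0198) ≈ 2046.4
Gain = 20 log₁₀(2046.4) ≈ 66.22 dB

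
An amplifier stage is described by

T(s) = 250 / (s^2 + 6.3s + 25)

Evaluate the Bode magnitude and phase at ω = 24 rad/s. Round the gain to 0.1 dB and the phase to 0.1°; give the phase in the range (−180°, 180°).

At s = jω = j24:
quadratic: (j24)² + 6.3·j24 + 25 = -551 + j151.2 → |·| ≈ 571.37, ∠ ≈ 164.66°
|T| = 250 / 571.37 ≈ 0.43754
Gain = 20 log₁₀(0.43754) ≈ -7.18 dB
∠T = 0.00° − 164.66° = -164.66°

-7.2 dB, -164.7°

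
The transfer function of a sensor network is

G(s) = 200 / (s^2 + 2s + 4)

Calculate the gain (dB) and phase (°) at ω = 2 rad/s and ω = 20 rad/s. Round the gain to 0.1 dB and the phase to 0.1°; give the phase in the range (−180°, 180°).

At s = jω = j2:
quadratic: (j2)² + 2·j2 + 4 = 0 + j4 → |·| ≈ 4, ∠ ≈ 90.00°
|G| = 200 / 4 ≈ 50
Gain = 20 log₁₀(50) ≈ 33.98 dB
∠G = 0.00° − 90.00° = -90.00°

At s = jω = j20:
quadratic: (j20)² + 2·j20 + 4 = -396 + j40 → |·| ≈ 398.02, ∠ ≈ 174.23°
|G| = 200 / 398.02 ≈ 0.50249
Gain = 20 log₁₀(0.50249) ≈ -5.98 dB
∠G = 0.00° − 174.23° = -174.23°

ω = 2: 34.0 dB, -90.0°; ω = 20: -6.0 dB, -174.2°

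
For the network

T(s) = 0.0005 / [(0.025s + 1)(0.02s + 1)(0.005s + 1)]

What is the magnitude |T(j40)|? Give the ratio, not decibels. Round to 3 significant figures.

At ω = 40 rad/s:
pole (1 + j40·0.025) = 1 + j1 → |·| ≈ 1.4142, ∠ ≈ 45.00°
pole (1 + j40·0.02) = 1 + j0.8 → |·| ≈ 1.2806, ∠ ≈ 38.66°
pole (1 + j40·0.005) = 1 + j0.2 → |·| ≈ 1.0198, ∠ ≈ 11.31°
|T| = 0.0005 · 1 / (1.4142 · 1.2806 · 1.0198) ≈ 0.00027073

0.000271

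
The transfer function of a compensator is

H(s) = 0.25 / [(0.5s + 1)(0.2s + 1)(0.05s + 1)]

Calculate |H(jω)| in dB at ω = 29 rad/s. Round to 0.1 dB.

At ω = 29 rad/s:
pole (1 + j29·0.5) = 1 + j14.5 → |·| ≈ 14.534, ∠ ≈ 86.05°
pole (1 + j29·0.2) = 1 + j5.8 → |·| ≈ 5.8856, ∠ ≈ 80.22°
pole (1 + j29·0.05) = 1 + j1.45 → |·| ≈ 1.7614, ∠ ≈ 55.41°
|H| = 0.25 · 1 / (14.534 · 5.8856 · 1.7614) ≈ 0.0016592
Gain = 20 log₁₀(0.0016592) ≈ -55.60 dB

-55.6 dB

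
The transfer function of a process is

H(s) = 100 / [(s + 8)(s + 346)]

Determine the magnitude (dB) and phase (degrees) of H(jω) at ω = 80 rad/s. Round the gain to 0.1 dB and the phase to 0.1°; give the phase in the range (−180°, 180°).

-49.1 dB, -97.3°

At s = jω = j80:
pole (s+8): 8 + j80 → |·| = √(8²+80²) = √6464 ≈ 80.399, ∠ = arctan(80/8) ≈ 84.29°
pole (s+346): 346 + j80 → |·| = √(346²+80²) = √126116 ≈ 355.13, ∠ = arctan(80/346) ≈ 13.02°
|H| = 100 / 28552 ≈ 0.0035024
Gain = 20 log₁₀(0.0035024) ≈ -49.11 dB
∠H = 0.00° − 97.31° = -97.31°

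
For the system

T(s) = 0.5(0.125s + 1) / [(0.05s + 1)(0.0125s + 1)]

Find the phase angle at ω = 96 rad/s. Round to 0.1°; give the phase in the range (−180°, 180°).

-43.2°

At ω = 96 rad/s:
zero (1 + j96·0.125) = 1 + j12 → |·| ≈ 12.042, ∠ ≈ 85.24°
pole (1 + j96·0.05) = 1 + j4.8 → |·| ≈ 4.9031, ∠ ≈ 78.23°
pole (1 + j96·0.0125) = 1 + j1.2 → |·| ≈ 1.562, ∠ ≈ 50.19°
∠T = (85.24°) − (78.23° + 50.19°) = -43.18°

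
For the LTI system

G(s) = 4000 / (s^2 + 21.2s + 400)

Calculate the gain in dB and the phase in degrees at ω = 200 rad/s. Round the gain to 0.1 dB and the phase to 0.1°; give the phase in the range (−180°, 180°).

-20.0 dB, -173.9°

At s = jω = j200:
quadratic: (j200)² + 21.2·j200 + 400 = -39600 + j4240 → |·| ≈ 39826, ∠ ≈ 173.89°
|G| = 4000 / 39826 ≈ 0.10044
Gain = 20 log₁₀(0.10044) ≈ -19.96 dB
∠G = 0.00° − 173.89° = -173.89°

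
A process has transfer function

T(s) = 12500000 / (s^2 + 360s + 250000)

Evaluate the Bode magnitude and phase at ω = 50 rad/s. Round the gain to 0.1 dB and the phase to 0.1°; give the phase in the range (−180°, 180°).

At s = jω = j50:
quadratic: (j50)² + 360·j50 + 250000 = 247500 + j18000 → |·| ≈ 2.4815e+05, ∠ ≈ 4.16°
|T| = 12500000 / 2.4815e+05 ≈ 50.373
Gain = 20 log₁₀(50.373) ≈ 34.04 dB
∠T = 0.00° − 4.16° = -4.16°

34.0 dB, -4.2°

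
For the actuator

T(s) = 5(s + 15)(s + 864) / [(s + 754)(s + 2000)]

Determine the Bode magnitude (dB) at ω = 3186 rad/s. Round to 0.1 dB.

12.6 dB

At s = jω = j3186:
zero (s+15): 15 + j3186 → |·| = √(15²+3186²) = √10150821 ≈ 3186, ∠ = arctan(3186/15) ≈ 89.73°
zero (s+864): 864 + j3186 → |·| = √(864²+3186²) = √10897092 ≈ 3301.1, ∠ = arctan(3186/864) ≈ 74.83°
pole (s+754): 754 + j3186 → |·| = √(754²+3186²) = √10719112 ≈ 3274, ∠ = arctan(3186/754) ≈ 76.69°
pole (s+2000): 2000 + j3186 → |·| = √(2000²+3186²) = √14150596 ≈ 3761.7, ∠ = arctan(3186/2000) ≈ 57.88°
|T| = 5 · 1.0517e+07 / 1.2316e+07 ≈ 4.2696
Gain = 20 log₁₀(4.2696) ≈ 12.61 dB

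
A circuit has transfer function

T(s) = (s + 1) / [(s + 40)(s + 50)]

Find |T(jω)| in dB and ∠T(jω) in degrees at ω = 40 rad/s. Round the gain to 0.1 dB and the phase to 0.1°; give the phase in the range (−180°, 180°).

At s = jω = j40:
zero (s+1): 1 + j40 → |·| = √(1²+40²) = √1601 ≈ 40.012, ∠ = arctan(40/1) ≈ 88.57°
pole (s+40): 40 + j40 → |·| = √(40²+40²) = √3200 ≈ 56.569, ∠ = arctan(40/40) ≈ 45.00°
pole (s+50): 50 + j40 → |·| = √(50²+40²) = √4100 ≈ 64.031, ∠ = arctan(40/50) ≈ 38.66°
|T| = 1 · 40.012 / 3622.2 ≈ 0.011046
Gain = 20 log₁₀(0.011046) ≈ -39.14 dB
∠T = 88.57° − 83.66° = 4.91°

-39.1 dB, 4.9°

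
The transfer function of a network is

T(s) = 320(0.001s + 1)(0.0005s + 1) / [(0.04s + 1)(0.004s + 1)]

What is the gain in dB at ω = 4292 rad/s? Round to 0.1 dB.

1.1 dB

At ω = 4292 rad/s:
zero (1 + j4292·0.001) = 1 + j4.292 → |·| ≈ 4.407, ∠ ≈ 76.88°
zero (1 + j4292·0.0005) = 1 + j2.146 → |·| ≈ 2.3676, ∠ ≈ 65.02°
pole (1 + j4292·0.04) = 1 + j171.68 → |·| ≈ 171.68, ∠ ≈ 89.67°
pole (1 + j4292·0.004) = 1 + j17.168 → |·| ≈ 17.197, ∠ ≈ 86.67°
|T| = 320 · 4.407 · 2.3676 / (171.68 · 17.197) ≈ 1.1309
Gain = 20 log₁₀(1.1309) ≈ 1.07 dB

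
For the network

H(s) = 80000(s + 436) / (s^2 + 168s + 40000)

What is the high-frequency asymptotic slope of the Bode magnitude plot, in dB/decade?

Each pole contributes −20 dB/decade at high frequency; each zero contributes +20 dB/decade.
Net: 1 zero(s) − 2 pole(s) → -20 dB/decade.

-20 dB/decade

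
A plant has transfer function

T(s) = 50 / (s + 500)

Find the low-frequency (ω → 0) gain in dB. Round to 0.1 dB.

T(0) = 50 / (500) = 0.1
20 log₁₀(0.1) ≈ -20.00 dB

-20.0 dB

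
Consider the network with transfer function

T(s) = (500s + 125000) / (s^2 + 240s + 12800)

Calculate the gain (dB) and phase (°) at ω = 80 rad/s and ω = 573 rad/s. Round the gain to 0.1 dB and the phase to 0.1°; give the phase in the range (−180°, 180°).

ω = 80: 16.2 dB, -53.8°; ω = 573: -0.8 dB, -90.0°

Substitute s = j80:
Numerator: 500(j80) + 125000 = 125000 + j40000
Denominator: (j80)^2 + 240(j80) + 12800 = 6400 + j19200
|N| = √(125000² + 40000²) ≈ 1.3124e+05, ∠N ≈ 17.74°
|D| = √(6400² + 19200²) ≈ 20239, ∠D ≈ 71.57°
|T| = 1.3124e+05 / 20239 ≈ 6.4845
Gain = 20 log₁₀(6.4845) ≈ 16.24 dB
∠T = 17.74° − 71.57° = -53.83°

Substitute s = j573:
Numerator: 500(j573) + 125000 = 125000 + j286500
Denominator: (j573)^2 + 240(j573) + 12800 = -315529 + j137520
|N| = √(125000² + 286500²) ≈ 3.1258e+05, ∠N ≈ 66.43°
|D| = √(315529² + 137520²) ≈ 3.442e+05, ∠D ≈ 156.45°
|T| = 3.1258e+05 / 3.442e+05 ≈ 0.90813
Gain = 20 log₁₀(0.90813) ≈ -0.84 dB
∠T = 66.43° − 156.45° = -90.02°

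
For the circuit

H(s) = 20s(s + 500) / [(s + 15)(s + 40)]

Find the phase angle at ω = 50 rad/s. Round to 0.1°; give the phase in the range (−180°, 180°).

-28.9°

At s = jω = j50:
zero (s+500): 500 + j50 → |·| = √(500²+50²) = √252500 ≈ 502.49, ∠ = arctan(50/500) ≈ 5.71°
zero at origin: s = j50 → |·| = 50, ∠ = 90.00°
pole (s+15): 15 + j50 → |·| = √(15²+50²) = √2725 ≈ 52.202, ∠ = arctan(50/15) ≈ 73.30°
pole (s+40): 40 + j50 → |·| = √(40²+50²) = √4100 ≈ 64.031, ∠ = arctan(50/40) ≈ 51.34°
∠H = 95.71° − 124.64° = -28.93°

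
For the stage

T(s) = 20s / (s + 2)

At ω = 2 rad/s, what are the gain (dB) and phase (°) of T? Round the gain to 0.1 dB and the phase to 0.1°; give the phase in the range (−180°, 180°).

23.0 dB, 45.0°

At s = jω = j2:
zero at origin: s = j2 → |·| = 2, ∠ = 90.00°
pole (s+2): 2 + j2 → |·| = √(2²+2²) = √8 ≈ 2.8284, ∠ = arctan(2/2) ≈ 45.00°
|T| = 20 · 2 / 2.8284 ≈ 14.142
Gain = 20 log₁₀(14.142) ≈ 23.01 dB
∠T = 90.00° − 45.00° = 45.00°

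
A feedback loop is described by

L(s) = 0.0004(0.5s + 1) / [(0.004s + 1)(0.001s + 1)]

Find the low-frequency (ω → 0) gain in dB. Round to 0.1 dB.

L(0) = 0.0004 · 1 / 1 = 0.0004
20 log₁₀(0.0004) ≈ -67.96 dB

-68.0 dB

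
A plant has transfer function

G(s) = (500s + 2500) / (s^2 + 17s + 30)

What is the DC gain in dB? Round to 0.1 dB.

G(0) = 2500 / 30 ≈ 83.333
20 log₁₀(83.333) ≈ 38.42 dB

38.4 dB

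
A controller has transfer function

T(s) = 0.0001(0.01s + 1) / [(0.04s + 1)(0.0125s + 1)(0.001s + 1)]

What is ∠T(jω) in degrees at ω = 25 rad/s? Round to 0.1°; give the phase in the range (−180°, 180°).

-49.7°

At ω = 25 rad/s:
zero (1 + j25·0.01) = 1 + j0.25 → |·| ≈ 1.0308, ∠ ≈ 14.04°
pole (1 + j25·0.04) = 1 + j1 → |·| ≈ 1.4142, ∠ ≈ 45.00°
pole (1 + j25·0.0125) = 1 + j0.3125 → |·| ≈ 1.0477, ∠ ≈ 17.35°
pole (1 + j25·0.001) = 1 + j0.025 → |·| ≈ 1.0003, ∠ ≈ 1.43°
∠T = (14.04°) − (45.00° + 17.35° + 1.43°) = -49.74°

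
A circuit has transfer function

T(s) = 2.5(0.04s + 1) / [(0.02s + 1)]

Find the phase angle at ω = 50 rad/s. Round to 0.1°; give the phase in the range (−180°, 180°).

18.4°

At ω = 50 rad/s:
zero (1 + j50·0.04) = 1 + j2 → |·| ≈ 2.2361, ∠ ≈ 63.43°
pole (1 + j50·0.02) = 1 + j1 → |·| ≈ 1.4142, ∠ ≈ 45.00°
∠T = (63.43°) − (45.00°) = 18.43°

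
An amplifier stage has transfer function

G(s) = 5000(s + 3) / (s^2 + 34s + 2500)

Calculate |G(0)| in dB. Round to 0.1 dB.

G(0) = 5000·3 / 2500 = 6
20 log₁₀(6) ≈ 15.56 dB

15.6 dB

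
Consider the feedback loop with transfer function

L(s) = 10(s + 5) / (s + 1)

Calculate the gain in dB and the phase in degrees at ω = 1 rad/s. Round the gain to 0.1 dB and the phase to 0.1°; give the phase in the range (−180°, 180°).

31.1 dB, -33.7°

At s = jω = j1:
zero (s+5): 5 + j1 → |·| = √(5²+1²) = √26 ≈ 5.099, ∠ = arctan(1/5) ≈ 11.31°
pole (s+1): 1 + j1 → |·| = √(1²+1²) = √2 ≈ 1.4142, ∠ = arctan(1/1) ≈ 45.00°
|L| = 10 · 5.099 / 1.4142 ≈ 36.056
Gain = 20 log₁₀(36.056) ≈ 31.14 dB
∠L = 11.31° − 45.00° = -33.69°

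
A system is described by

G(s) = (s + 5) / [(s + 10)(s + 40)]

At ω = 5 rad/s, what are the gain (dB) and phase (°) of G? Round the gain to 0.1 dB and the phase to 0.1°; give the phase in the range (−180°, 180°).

At s = jω = j5:
zero (s+5): 5 + j5 → |·| = √(5²+5²) = √50 ≈ 7.0711, ∠ = arctan(5/5) ≈ 45.00°
pole (s+10): 10 + j5 → |·| = √(10²+5²) = √125 ≈ 11.18, ∠ = arctan(5/10) ≈ 26.57°
pole (s+40): 40 + j5 → |·| = √(40²+5²) = √1625 ≈ 40.311, ∠ = arctan(5/40) ≈ 7.13°
|G| = 1 · 7.0711 / 450.68 ≈ 0.01569
Gain = 20 log₁₀(0.01569) ≈ -36.09 dB
∠G = 45.00° − 33.70° = 11.30°

-36.1 dB, 11.3°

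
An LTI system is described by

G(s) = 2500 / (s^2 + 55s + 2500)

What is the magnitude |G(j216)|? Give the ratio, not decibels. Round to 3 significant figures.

0.0547

At s = jω = j216:
quadratic: (j216)² + 55·j216 + 2500 = -44156 + j11880 → |·| ≈ 45726, ∠ ≈ 164.94°
|G| = 2500 / 45726 ≈ 0.054673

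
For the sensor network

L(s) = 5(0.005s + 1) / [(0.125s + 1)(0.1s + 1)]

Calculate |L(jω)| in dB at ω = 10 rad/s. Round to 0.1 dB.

At ω = 10 rad/s:
zero (1 + j10·0.005) = 1 + j0.05 → |·| ≈ 1.0012, ∠ ≈ 2.86°
pole (1 + j10·0.125) = 1 + j1.25 → |·| ≈ 1.6008, ∠ ≈ 51.34°
pole (1 + j10·0.1) = 1 + j1 → |·| ≈ 1.4142, ∠ ≈ 45.00°
|L| = 5 · 1.0012 / (1.6008 · 1.4142) ≈ 2.2113
Gain = 20 log₁₀(2.2113) ≈ 6.89 dB

6.9 dB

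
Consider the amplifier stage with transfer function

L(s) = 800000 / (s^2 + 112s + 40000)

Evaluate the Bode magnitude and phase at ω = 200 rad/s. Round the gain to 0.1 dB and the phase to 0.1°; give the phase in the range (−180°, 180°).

31.1 dB, -90.0°

At s = jω = j200:
quadratic: (j200)² + 112·j200 + 40000 = 0 + j22400 → |·| ≈ 22400, ∠ ≈ 90.00°
|L| = 800000 / 22400 ≈ 35.714
Gain = 20 log₁₀(35.714) ≈ 31.06 dB
∠L = 0.00° − 90.00° = -90.00°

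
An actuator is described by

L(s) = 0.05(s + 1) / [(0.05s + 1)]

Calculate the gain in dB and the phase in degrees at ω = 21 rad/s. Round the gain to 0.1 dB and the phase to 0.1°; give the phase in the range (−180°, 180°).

At ω = 21 rad/s:
zero (1 + j21·1) = 1 + j21 → |·| ≈ 21.024, ∠ ≈ 87.27°
pole (1 + j21·0.05) = 1 + j1.05 → |·| ≈ 1.45, ∠ ≈ 46.40°
|L| = 0.05 · 21.024 / (1.45) ≈ 0.72497
Gain = 20 log₁₀(0.72497) ≈ -2.79 dB
∠L = (87.27°) − (46.40°) = 40.87°

-2.8 dB, 40.9°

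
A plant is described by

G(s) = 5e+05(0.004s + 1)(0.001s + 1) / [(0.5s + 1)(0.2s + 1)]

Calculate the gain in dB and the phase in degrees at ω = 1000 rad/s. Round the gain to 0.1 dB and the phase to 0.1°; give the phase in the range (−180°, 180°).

29.3 dB, -58.6°

At ω = 1000 rad/s:
zero (1 + j1000·0.004) = 1 + j4 → |·| ≈ 4.1231, ∠ ≈ 75.96°
zero (1 + j1000·0.001) = 1 + j1 → |·| ≈ 1.4142, ∠ ≈ 45.00°
pole (1 + j1000·0.5) = 1 + j500 → |·| ≈ 500, ∠ ≈ 89.89°
pole (1 + j1000·0.2) = 1 + j200 → |·| ≈ 200, ∠ ≈ 89.71°
|G| = 5e+05 · 4.1231 · 1.4142 / (500 · 200) ≈ 29.154
Gain = 20 log₁₀(29.154) ≈ 29.29 dB
∠G = (75.96° + 45.00°) − (89.89° + 89.71°) = -58.64°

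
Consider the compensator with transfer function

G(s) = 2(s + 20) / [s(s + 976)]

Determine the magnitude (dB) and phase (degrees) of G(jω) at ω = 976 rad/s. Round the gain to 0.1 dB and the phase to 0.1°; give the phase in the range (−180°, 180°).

At s = jω = j976:
zero (s+20): 20 + j976 → |·| = √(20²+976²) = √952976 ≈ 976.2, ∠ = arctan(976/20) ≈ 88.83°
pole (s+976): 976 + j976 → |·| = √(976²+976²) = √1905152 ≈ 1380.3, ∠ = arctan(976/976) ≈ 45.00°
pole at origin: |s| = 976, ∠ = 90.00° (in denominator)
|G| = 2 · 976.2 / 1.3472e+06 ≈ 0.0014492
Gain = 20 log₁₀(0.0014492) ≈ -56.78 dB
∠G = 88.83° − 135.00° = -46.17°

-56.8 dB, -46.2°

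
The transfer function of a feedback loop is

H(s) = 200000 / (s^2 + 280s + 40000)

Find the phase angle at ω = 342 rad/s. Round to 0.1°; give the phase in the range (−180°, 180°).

-128.8°

At s = jω = j342:
quadratic: (j342)² + 280·j342 + 40000 = -76964 + j95760 → |·| ≈ 1.2286e+05, ∠ ≈ 128.79°
∠H = 0.00° − 128.79° = -128.79°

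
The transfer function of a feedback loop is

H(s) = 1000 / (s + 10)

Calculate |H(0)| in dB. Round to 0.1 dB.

H(0) = 1000 / 10 = 100
20 log₁₀(100) ≈ 40.00 dB

40.0 dB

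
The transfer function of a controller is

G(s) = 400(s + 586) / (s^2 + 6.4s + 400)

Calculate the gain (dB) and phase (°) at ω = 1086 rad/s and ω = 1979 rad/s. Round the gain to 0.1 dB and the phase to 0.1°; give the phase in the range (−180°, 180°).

At s = jω = j1086:
zero (s+586): 586 + j1086 → |·| = √(586²+1086²) = √1522792 ≈ 1234, ∠ = arctan(1086/586) ≈ 61.65°
quadratic: (j1086)² + 6.4·j1086 + 400 = -1178996 + j6950.4 → |·| ≈ 1.179e+06, ∠ ≈ 179.66°
|G| = 400 · 1234 / 1.179e+06 ≈ 0.41866
Gain = 20 log₁₀(0.41866) ≈ -7.56 dB
∠G = 61.65° − 179.66° = -118.01°

At s = jω = j1979:
zero (s+586): 586 + j1979 → |·| = √(586²+1979²) = √4259837 ≈ 2063.9, ∠ = arctan(1979/586) ≈ 73.51°
quadratic: (j1979)² + 6.4·j1979 + 400 = -3916041 + j12665.6 → |·| ≈ 3.9161e+06, ∠ ≈ 179.81°
|G| = 400 · 2063.9 / 3.9161e+06 ≈ 0.21081
Gain = 20 log₁₀(0.21081) ≈ -13.52 dB
∠G = 73.51° − 179.81° = -106.30°

ω = 1086: -7.6 dB, -118.0°; ω = 1979: -13.5 dB, -106.3°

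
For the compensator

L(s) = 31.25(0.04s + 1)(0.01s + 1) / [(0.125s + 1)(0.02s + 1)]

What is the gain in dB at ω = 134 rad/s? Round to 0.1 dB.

At ω = 134 rad/s:
zero (1 + j134·0.04) = 1 + j5.36 → |·| ≈ 5.4525, ∠ ≈ 79.43°
zero (1 + j134·0.01) = 1 + j1.34 → |·| ≈ 1.672, ∠ ≈ 53.27°
pole (1 + j134·0.125) = 1 + j16.75 → |·| ≈ 16.78, ∠ ≈ 86.58°
pole (1 + j134·0.02) = 1 + j2.68 → |·| ≈ 2.8605, ∠ ≈ 69.54°
|L| = 31.25 · 5.4525 · 1.672 / (16.78 · 2.8605) ≈ 5.9354
Gain = 20 log₁₀(5.9354) ≈ 15.47 dB

15.5 dB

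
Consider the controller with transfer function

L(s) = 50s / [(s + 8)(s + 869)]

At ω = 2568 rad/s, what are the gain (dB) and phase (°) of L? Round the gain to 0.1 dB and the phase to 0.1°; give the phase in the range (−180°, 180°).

-34.7 dB, -71.1°

At s = jω = j2568:
zero at origin: s = j2568 → |·| = 2568, ∠ = 90.00°
pole (s+8): 8 + j2568 → |·| = √(8²+2568²) = √6594688 ≈ 2568, ∠ = arctan(2568/8) ≈ 89.82°
pole (s+869): 869 + j2568 → |·| = √(869²+2568²) = √7349785 ≈ 2711, ∠ = arctan(2568/869) ≈ 71.30°
|L| = 50 · 2568 / 6.9618e+06 ≈ 0.018444
Gain = 20 log₁₀(0.018444) ≈ -34.68 dB
∠L = 90.00° − 161.12° = -71.12°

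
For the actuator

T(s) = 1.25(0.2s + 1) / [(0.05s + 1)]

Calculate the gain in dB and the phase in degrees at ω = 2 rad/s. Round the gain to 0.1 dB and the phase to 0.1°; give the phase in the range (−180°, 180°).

2.5 dB, 16.1°

At ω = 2 rad/s:
zero (1 + j2·0.2) = 1 + j0.4 → |·| ≈ 1.077, ∠ ≈ 21.80°
pole (1 + j2·0.05) = 1 + j0.1 → |·| ≈ 1.005, ∠ ≈ 5.71°
|T| = 1.25 · 1.077 / (1.005) ≈ 1.3396
Gain = 20 log₁₀(1.3396) ≈ 2.54 dB
∠T = (21.80°) − (5.71°) = 16.09°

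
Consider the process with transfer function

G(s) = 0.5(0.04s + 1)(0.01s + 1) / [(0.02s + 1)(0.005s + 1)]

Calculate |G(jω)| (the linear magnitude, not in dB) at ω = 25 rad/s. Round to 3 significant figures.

At ω = 25 rad/s:
zero (1 + j25·0.04) = 1 + j1 → |·| ≈ 1.4142, ∠ ≈ 45.00°
zero (1 + j25·0.01) = 1 + j0.25 → |·| ≈ 1.0308, ∠ ≈ 14.04°
pole (1 + j25·0.02) = 1 + j0.5 → |·| ≈ 1.118, ∠ ≈ 26.57°
pole (1 + j25·0.005) = 1 + j0.125 → |·| ≈ 1.0078, ∠ ≈ 7.13°
|G| = 0.5 · 1.4142 · 1.0308 / (1.118 · 1.0078) ≈ 0.6469

0.647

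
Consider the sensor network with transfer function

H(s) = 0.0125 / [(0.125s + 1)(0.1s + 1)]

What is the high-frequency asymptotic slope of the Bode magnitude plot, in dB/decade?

-40 dB/decade

Each pole contributes −20 dB/decade at high frequency; each zero contributes +20 dB/decade.
Net: 0 zero(s) − 2 pole(s) → -40 dB/decade.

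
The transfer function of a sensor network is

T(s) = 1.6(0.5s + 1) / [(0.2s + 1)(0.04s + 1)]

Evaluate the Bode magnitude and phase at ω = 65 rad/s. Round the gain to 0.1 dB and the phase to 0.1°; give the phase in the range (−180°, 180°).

3.1 dB, -66.3°

At ω = 65 rad/s:
zero (1 + j65·0.5) = 1 + j32.5 → |·| ≈ 32.515, ∠ ≈ 88.24°
pole (1 + j65·0.2) = 1 + j13 → |·| ≈ 13.038, ∠ ≈ 85.60°
pole (1 + j65·0.04) = 1 + j2.6 → |·| ≈ 2.7857, ∠ ≈ 68.96°
|T| = 1.6 · 32.515 / (13.038 · 2.7857) ≈ 1.4324
Gain = 20 log₁₀(1.4324) ≈ 3.12 dB
∠T = (88.24°) − (85.60° + 68.96°) = -66.32°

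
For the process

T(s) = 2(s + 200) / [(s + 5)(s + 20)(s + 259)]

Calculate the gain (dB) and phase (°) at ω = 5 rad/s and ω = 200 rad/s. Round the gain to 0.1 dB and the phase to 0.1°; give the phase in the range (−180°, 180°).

At s = jω = j5:
zero (s+200): 200 + j5 → |·| = √(200²+5²) = √40025 ≈ 200.06, ∠ = arctan(5/200) ≈ 1.43°
pole (s+5): 5 + j5 → |·| = √(5²+5²) = √50 ≈ 7.0711, ∠ = arctan(5/5) ≈ 45.00°
pole (s+20): 20 + j5 → |·| = √(20²+5²) = √425 ≈ 20.616, ∠ = arctan(5/20) ≈ 14.04°
pole (s+259): 259 + j5 → |·| = √(259²+5²) = √67106 ≈ 259.05, ∠ = arctan(5/259) ≈ 1.11°
|T| = 2 · 200.06 / 37764 ≈ 0.010595
Gain = 20 log₁₀(0.010595) ≈ -39.50 dB
∠T = 1.43° − 60.15° = -58.72°

At s = jω = j200:
zero (s+200): 200 + j200 → |·| = √(200²+200²) = √80000 ≈ 282.84, ∠ = arctan(200/200) ≈ 45.00°
pole (s+5): 5 + j200 → |·| = √(5²+200²) = √40025 ≈ 200.06, ∠ = arctan(200/5) ≈ 88.57°
pole (s+20): 20 + j200 → |·| = √(20²+200²) = √40400 ≈ 201, ∠ = arctan(200/20) ≈ 84.29°
pole (s+259): 259 + j200 → |·| = √(259²+200²) = √107081 ≈ 327.23, ∠ = arctan(200/259) ≈ 37.68°
|T| = 2 · 282.84 / 1.3159e+07 ≈ 4.2988e-05
Gain = 20 log₁₀(4.2988e-05) ≈ -87.33 dB
∠T = 45.00° − 210.54° = -165.54°

ω = 5: -39.5 dB, -58.7°; ω = 200: -87.3 dB, -165.5°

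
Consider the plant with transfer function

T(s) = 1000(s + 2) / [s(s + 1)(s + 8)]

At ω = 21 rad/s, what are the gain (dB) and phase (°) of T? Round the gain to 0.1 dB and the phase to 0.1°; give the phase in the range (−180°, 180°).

At s = jω = j21:
zero (s+2): 2 + j21 → |·| = √(2²+21²) = √445 ≈ 21.095, ∠ = arctan(21/2) ≈ 84.56°
pole (s+1): 1 + j21 → |·| = √(1²+21²) = √442 ≈ 21.024, ∠ = arctan(21/1) ≈ 87.27°
pole (s+8): 8 + j21 → |·| = √(8²+21²) = √505 ≈ 22.472, ∠ = arctan(21/8) ≈ 69.15°
pole at origin: |s| = 21, ∠ = 90.00° (in denominator)
|T| = 1000 · 21.095 / 9921.5 ≈ 2.1262
Gain = 20 log₁₀(2.1262) ≈ 6.55 dB
∠T = 84.56° − 246.42° = -161.86°

6.6 dB, -161.9°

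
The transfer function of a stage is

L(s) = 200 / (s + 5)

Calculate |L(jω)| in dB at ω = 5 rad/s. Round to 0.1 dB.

29.0 dB

Substitute s = j5:
Numerator: 200 = 200 + j0
Denominator: (j5) + 5 = 5 + j5
|N| = √(200² + 0²) ≈ 200, ∠N ≈ 0.00°
|D| = √(5² + 5²) ≈ 7.0711, ∠D ≈ 45.00°
|L| = 200 / 7.0711 ≈ 28.284
Gain = 20 log₁₀(28.284) ≈ 29.03 dB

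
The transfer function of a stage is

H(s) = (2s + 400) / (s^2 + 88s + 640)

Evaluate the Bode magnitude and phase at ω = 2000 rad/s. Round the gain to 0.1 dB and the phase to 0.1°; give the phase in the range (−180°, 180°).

Substitute s = j2000:
Numerator: 2(j2000) + 400 = 400 + j4000
Denominator: (j2000)^2 + 88(j2000) + 640 = -3999360 + j176000
|N| = √(400² + 4000²) ≈ 4020, ∠N ≈ 84.29°
|D| = √(3999360² + 176000²) ≈ 4.0032e+06, ∠D ≈ 177.48°
|H| = 4020 / 4.0032e+06 ≈ 0.0010042
Gain = 20 log₁₀(0.0010042) ≈ -59.96 dB
∠H = 84.29° − 177.48° = -93.19°

-60.0 dB, -93.2°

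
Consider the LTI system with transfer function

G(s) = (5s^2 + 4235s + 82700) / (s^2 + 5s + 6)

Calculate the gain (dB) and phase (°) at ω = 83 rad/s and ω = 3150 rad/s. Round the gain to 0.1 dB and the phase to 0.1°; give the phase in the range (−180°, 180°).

Substitute s = j83:
Numerator: 5(j83)^2 + 4235(j83) + 82700 = 48255 + j351505
Denominator: (j83)^2 + 5(j83) + 6 = -6883 + j415
|N| = √(48255² + 351505²) ≈ 3.548e+05, ∠N ≈ 82.18°
|D| = √(6883² + 415²) ≈ 6895.5, ∠D ≈ 176.55°
|G| = 3.548e+05 / 6895.5 ≈ 51.454
Gain = 20 log₁₀(51.454) ≈ 34.23 dB
∠G = 82.18° − 176.55° = -94.37°

Substitute s = j3150:
Numerator: 5(j3150)^2 + 4235(j3150) + 82700 = -49529800 + j13340250
Denominator: (j3150)^2 + 5(j3150) + 6 = -9922494 + j15750
|N| = √(49529800² + 13340250²) ≈ 5.1295e+07, ∠N ≈ 164.93°
|D| = √(9922494² + 15750²) ≈ 9.9225e+06, ∠D ≈ 179.91°
|G| = 5.1295e+07 / 9.9225e+06 ≈ 5.1696
Gain = 20 log₁₀(5.1696) ≈ 14.27 dB
∠G = 164.93° − 179.91° = -14.98°

ω = 83: 34.2 dB, -94.4°; ω = 3150: 14.3 dB, -15.0°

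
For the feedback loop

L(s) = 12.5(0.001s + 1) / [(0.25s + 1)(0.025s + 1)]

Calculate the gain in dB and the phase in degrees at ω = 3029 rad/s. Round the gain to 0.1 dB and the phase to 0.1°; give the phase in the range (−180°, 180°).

-63.2 dB, -107.4°

At ω = 3029 rad/s:
zero (1 + j3029·0.001) = 1 + j3.029 → |·| ≈ 3.1898, ∠ ≈ 71.73°
pole (1 + j3029·0.25) = 1 + j757.25 → |·| ≈ 757.25, ∠ ≈ 89.92°
pole (1 + j3029·0.025) = 1 + j75.725 → |·| ≈ 75.732, ∠ ≈ 89.24°
|L| = 12.5 · 3.1898 / (757.25 · 75.732) ≈ 0.00069527
Gain = 20 log₁₀(0.00069527) ≈ -63.16 dB
∠L = (71.73°) − (89.92° + 89.24°) = -107.43°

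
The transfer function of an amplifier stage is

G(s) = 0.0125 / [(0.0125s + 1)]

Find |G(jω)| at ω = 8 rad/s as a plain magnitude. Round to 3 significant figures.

0.0124

At ω = 8 rad/s:
pole (1 + j8·0.0125) = 1 + j0.1 → |·| ≈ 1.005, ∠ ≈ 5.71°
|G| = 0.0125 · 1 / (1.005) ≈ 0.012438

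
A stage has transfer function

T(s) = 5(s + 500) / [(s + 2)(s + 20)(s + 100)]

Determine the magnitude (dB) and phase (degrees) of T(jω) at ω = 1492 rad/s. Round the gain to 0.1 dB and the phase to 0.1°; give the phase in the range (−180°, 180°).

At s = jω = j1492:
zero (s+500): 500 + j1492 → |·| = √(500²+1492²) = √2476064 ≈ 1573.6, ∠ = arctan(1492/500) ≈ 71.47°
pole (s+2): 2 + j1492 → |·| = √(2²+1492²) = √2226068 ≈ 1492, ∠ = arctan(1492/2) ≈ 89.92°
pole (s+20): 20 + j1492 → |·| = √(20²+1492²) = √2226464 ≈ 1492.1, ∠ = arctan(1492/20) ≈ 89.23°
pole (s+100): 100 + j1492 → |·| = √(100²+1492²) = √2236064 ≈ 1495.3, ∠ = arctan(1492/100) ≈ 86.17°
|T| = 5 · 1573.6 / 3.3289e+09 ≈ 2.3635e-06
Gain = 20 log₁₀(2.3635e-06) ≈ -112.53 dB
∠T = 71.47° − 265.32° = -193.85° ≡ 166.15° (principal value)

-112.5 dB, 166.2°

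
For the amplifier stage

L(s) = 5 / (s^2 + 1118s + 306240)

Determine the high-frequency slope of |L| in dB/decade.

Each pole contributes −20 dB/decade at high frequency; each zero contributes +20 dB/decade.
Net: 0 zero(s) − 2 pole(s) → -40 dB/decade.

-40 dB/decade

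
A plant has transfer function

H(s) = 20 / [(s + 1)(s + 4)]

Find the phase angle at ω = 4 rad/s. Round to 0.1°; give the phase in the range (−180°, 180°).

-121.0°

At s = jω = j4:
pole (s+1): 1 + j4 → |·| = √(1²+4²) = √17 ≈ 4.1231, ∠ = arctan(4/1) ≈ 75.96°
pole (s+4): 4 + j4 → |·| = √(4²+4²) = √32 ≈ 5.6569, ∠ = arctan(4/4) ≈ 45.00°
∠H = 0.00° − 120.96° = -120.96°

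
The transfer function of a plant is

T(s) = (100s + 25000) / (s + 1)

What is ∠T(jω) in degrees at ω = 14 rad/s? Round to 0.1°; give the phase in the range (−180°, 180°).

-82.7°

Substitute s = j14:
Numerator: 100(j14) + 25000 = 25000 + j1400
Denominator: (j14) + 1 = 1 + j14
|N| = √(25000² + 1400²) ≈ 25039, ∠N ≈ 3.21°
|D| = √(1² + 14²) ≈ 14.036, ∠D ≈ 85.91°
∠T = 3.21° − 85.91° = -82.70°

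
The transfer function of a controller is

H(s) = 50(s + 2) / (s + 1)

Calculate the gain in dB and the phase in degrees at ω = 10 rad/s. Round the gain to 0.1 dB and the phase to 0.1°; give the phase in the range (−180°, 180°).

At s = jω = j10:
zero (s+2): 2 + j10 → |·| = √(2²+10²) = √104 ≈ 10.198, ∠ = arctan(10/2) ≈ 78.69°
pole (s+1): 1 + j10 → |·| = √(1²+10²) = √101 ≈ 10.05, ∠ = arctan(10/1) ≈ 84.29°
|H| = 50 · 10.198 / 10.05 ≈ 50.736
Gain = 20 log₁₀(50.736) ≈ 34.11 dB
∠H = 78.69° − 84.29° = -5.60°

34.1 dB, -5.6°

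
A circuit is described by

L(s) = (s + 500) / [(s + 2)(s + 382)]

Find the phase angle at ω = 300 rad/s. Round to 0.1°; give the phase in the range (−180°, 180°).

At s = jω = j300:
zero (s+500): 500 + j300 → |·| = √(500²+300²) = √340000 ≈ 583.1, ∠ = arctan(300/500) ≈ 30.96°
pole (s+2): 2 + j300 → |·| = √(2²+300²) = √90004 ≈ 300.01, ∠ = arctan(300/2) ≈ 89.62°
pole (s+382): 382 + j300 → |·| = √(382²+300²) = √235924 ≈ 485.72, ∠ = arctan(300/382) ≈ 38.14°
∠L = 30.96° − 127.76° = -96.80°

-96.8°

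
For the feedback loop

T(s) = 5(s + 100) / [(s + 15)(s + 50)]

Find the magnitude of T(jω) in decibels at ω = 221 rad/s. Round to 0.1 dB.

-32.3 dB

At s = jω = j221:
zero (s+100): 100 + j221 → |·| = √(100²+221²) = √58841 ≈ 242.57, ∠ = arctan(221/100) ≈ 65.65°
pole (s+15): 15 + j221 → |·| = √(15²+221²) = √49066 ≈ 221.51, ∠ = arctan(221/15) ≈ 86.12°
pole (s+50): 50 + j221 → |·| = √(50²+221²) = √51341 ≈ 226.59, ∠ = arctan(221/50) ≈ 77.25°
|T| = 5 · 242.57 / 50192 ≈ 0.024164
Gain = 20 log₁₀(0.024164) ≈ -32.34 dB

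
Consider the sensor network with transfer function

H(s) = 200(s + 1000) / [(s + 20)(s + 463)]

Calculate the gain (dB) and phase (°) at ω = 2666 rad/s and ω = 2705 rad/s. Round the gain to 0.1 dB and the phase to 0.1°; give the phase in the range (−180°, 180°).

At s = jω = j2666:
zero (s+1000): 1000 + j2666 → |·| = √(1000²+2666²) = √8107556 ≈ 2847.4, ∠ = arctan(2666/1000) ≈ 69.44°
pole (s+20): 20 + j2666 → |·| = √(20²+2666²) = √7107956 ≈ 2666.1, ∠ = arctan(2666/20) ≈ 89.57°
pole (s+463): 463 + j2666 → |·| = √(463²+2666²) = √7321925 ≈ 2705.9, ∠ = arctan(2666/463) ≈ 80.15°
|H| = 200 · 2847.4 / 7.2142e+06 ≈ 0.078939
Gain = 20 log₁₀(0.078939) ≈ -22.05 dB
∠H = 69.44° − 169.72° = -100.28°

At s = jω = j2705:
zero (s+1000): 1000 + j2705 → |·| = √(1000²+2705²) = √8317025 ≈ 2883.9, ∠ = arctan(2705/1000) ≈ 69.71°
pole (s+20): 20 + j2705 → |·| = √(20²+2705²) = √7317425 ≈ 2705.1, ∠ = arctan(2705/20) ≈ 89.58°
pole (s+463): 463 + j2705 → |·| = √(463²+2705²) = √7531394 ≈ 2744.3, ∠ = arctan(2705/463) ≈ 80.29°
|H| = 200 · 2883.9 / 7.4236e+06 ≈ 0.077695
Gain = 20 log₁₀(0.077695) ≈ -22.19 dB
∠H = 69.71° − 169.87° = -100.16°

ω = 2666: -22.1 dB, -100.3°; ω = 2705: -22.2 dB, -100.2°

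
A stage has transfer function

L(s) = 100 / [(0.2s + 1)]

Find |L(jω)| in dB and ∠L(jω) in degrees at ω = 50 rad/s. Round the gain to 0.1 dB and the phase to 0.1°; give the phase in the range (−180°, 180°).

20.0 dB, -84.3°

At ω = 50 rad/s:
pole (1 + j50·0.2) = 1 + j10 → |·| ≈ 10.05, ∠ ≈ 84.29°
|L| = 100 · 1 / (10.05) ≈ 9.9502
Gain = 20 log₁₀(9.9502) ≈ 19.96 dB
∠L = (0°) − (84.29°) = -84.29°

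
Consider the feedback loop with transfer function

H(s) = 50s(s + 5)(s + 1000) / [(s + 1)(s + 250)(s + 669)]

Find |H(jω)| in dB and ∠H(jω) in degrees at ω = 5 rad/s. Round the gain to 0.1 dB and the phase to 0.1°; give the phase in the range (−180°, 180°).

6.3 dB, 55.0°

At s = jω = j5:
zero (s+5): 5 + j5 → |·| = √(5²+5²) = √50 ≈ 7.0711, ∠ = arctan(5/5) ≈ 45.00°
zero (s+1000): 1000 + j5 → |·| = √(1000²+5²) = √1000025 ≈ 1000, ∠ = arctan(5/1000) ≈ 0.29°
zero at origin: s = j5 → |·| = 5, ∠ = 90.00°
pole (s+1): 1 + j5 → |·| = √(1²+5²) = √26 ≈ 5.099, ∠ = arctan(5/1) ≈ 78.69°
pole (s+250): 250 + j5 → |·| = √(250²+5²) = √62525 ≈ 250.05, ∠ = arctan(5/250) ≈ 1.15°
pole (s+669): 669 + j5 → |·| = √(669²+5²) = √447586 ≈ 669.02, ∠ = arctan(5/669) ≈ 0.43°
|H| = 50 · 35356 / 8.53e+05 ≈ 2.0725
Gain = 20 log₁₀(2.0725) ≈ 6.33 dB
∠H = 135.29° − 80.27° = 55.02°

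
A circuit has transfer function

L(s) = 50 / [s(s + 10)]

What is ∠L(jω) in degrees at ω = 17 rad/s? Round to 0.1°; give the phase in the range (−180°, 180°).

-149.5°

At s = jω = j17:
pole (s+10): 10 + j17 → |·| = √(10²+17²) = √389 ≈ 19.723, ∠ = arctan(17/10) ≈ 59.53°
pole at origin: |s| = 17, ∠ = 90.00° (in denominator)
∠L = 0.00° − 149.53° = -149.53°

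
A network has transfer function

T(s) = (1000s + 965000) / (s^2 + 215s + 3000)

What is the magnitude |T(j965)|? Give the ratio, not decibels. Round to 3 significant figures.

Substitute s = j965:
Numerator: 1000(j965) + 965000 = 965000 + j965000
Denominator: (j965)^2 + 215(j965) + 3000 = -928225 + j207475
|N| = √(965000² + 965000²) ≈ 1.3647e+06, ∠N ≈ 45.00°
|D| = √(928225² + 207475²) ≈ 9.5113e+05, ∠D ≈ 167.40°
|T| = 1.3647e+06 / 9.5113e+05 ≈ 1.4348

1.43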